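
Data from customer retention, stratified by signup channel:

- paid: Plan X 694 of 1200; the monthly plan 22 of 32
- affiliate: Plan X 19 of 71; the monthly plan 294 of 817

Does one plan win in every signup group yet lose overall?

Paid: Plan X 694/1200 = 57.8%, the monthly plan 22/32 = 68.8% → the monthly plan
Affiliate: Plan X 19/71 = 26.8%, the monthly plan 294/817 = 36.0% → the monthly plan
Overall: Plan X 713/1271 = 56.1%, the monthly plan 316/849 = 37.2% → Plan X
The monthly plan wins each signup group but Plan X wins overall — the comparison reverses. The monthly plan's customers skew toward affiliate, which has a lower base rate.

Yes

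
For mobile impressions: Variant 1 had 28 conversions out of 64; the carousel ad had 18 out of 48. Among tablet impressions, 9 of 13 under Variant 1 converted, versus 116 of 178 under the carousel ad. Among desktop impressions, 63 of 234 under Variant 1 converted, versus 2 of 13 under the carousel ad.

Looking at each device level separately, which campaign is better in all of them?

Variant 1

Mobile: Variant 1 28/64 = 43.8%, the carousel ad 18/48 = 37.5% → Variant 1
Tablet: Variant 1 9/13 = 69.2%, the carousel ad 116/178 = 65.2% → Variant 1
Desktop: Variant 1 63/234 = 26.9%, the carousel ad 2/13 = 15.4% → Variant 1
Variant 1 has the higher rate in all 3 groups.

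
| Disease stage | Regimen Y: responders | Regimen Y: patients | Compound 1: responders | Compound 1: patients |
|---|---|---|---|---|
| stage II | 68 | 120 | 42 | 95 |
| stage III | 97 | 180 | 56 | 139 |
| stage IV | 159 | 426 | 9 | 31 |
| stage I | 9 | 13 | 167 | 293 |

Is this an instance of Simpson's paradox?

Stage II: Regimen Y 68/120 = 56.7%, Compound 1 42/95 = 44.2% → Regimen Y
Stage III: Regimen Y 97/180 = 53.9%, Compound 1 56/139 = 40.3% → Regimen Y
Stage IV: Regimen Y 159/426 = 37.3%, Compound 1 9/31 = 29.0% → Regimen Y
Stage I: Regimen Y 9/13 = 69.2%, Compound 1 167/293 = 57.0% → Regimen Y
Overall: Regimen Y 333/739 = 45.1%, Compound 1 274/558 = 49.1% → Compound 1
Regimen Y wins each disease group but Compound 1 wins overall — the comparison reverses. Regimen Y's patients skew toward stage IV, which has a lower base rate.

Yes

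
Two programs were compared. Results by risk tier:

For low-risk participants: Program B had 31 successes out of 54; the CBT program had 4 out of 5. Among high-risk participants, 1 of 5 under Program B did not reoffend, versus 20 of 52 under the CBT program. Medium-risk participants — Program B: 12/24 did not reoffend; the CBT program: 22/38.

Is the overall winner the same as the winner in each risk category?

No

Low-risk: Program B 31/54 = 57.4%, the CBT program 4/5 = 80.0% → the CBT program
High-risk: Program B 1/5 = 20.0%, the CBT program 20/52 = 38.5% → the CBT program
Medium-risk: Program B 12/24 = 50.0%, the CBT program 22/38 = 57.9% → the CBT program
Overall: Program B 44/83 = 53.0%, the CBT program 46/95 = 48.4% → Program B
The CBT program wins each risk group but Program B wins overall — the comparison reverses. The CBT program's participants skew toward high-risk, which has a lower base rate.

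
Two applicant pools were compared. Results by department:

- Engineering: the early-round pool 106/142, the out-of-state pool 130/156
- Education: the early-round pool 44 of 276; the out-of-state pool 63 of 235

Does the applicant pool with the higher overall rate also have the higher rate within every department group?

Yes

Engineering: the early-round pool 106/142 = 74.6%, the out-of-state pool 130/156 = 83.3% → the out-of-state pool
Education: the early-round pool 44/276 = 15.9%, the out-of-state pool 63/235 = 26.8% → the out-of-state pool
Overall: the early-round pool 150/418 = 35.9%, the out-of-state pool 193/391 = 49.4% → the out-of-state pool
The out-of-state pool wins overall and in every department group — no reversal.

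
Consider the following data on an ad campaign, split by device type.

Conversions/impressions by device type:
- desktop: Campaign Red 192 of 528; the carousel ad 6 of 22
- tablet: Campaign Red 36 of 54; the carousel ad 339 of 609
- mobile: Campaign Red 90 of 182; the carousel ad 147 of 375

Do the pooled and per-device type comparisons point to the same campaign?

No

Desktop: Campaign Red 192/528 = 36.4%, the carousel ad 6/22 = 27.3% → Campaign Red
Tablet: Campaign Red 36/54 = 66.7%, the carousel ad 339/609 = 55.7% → Campaign Red
Mobile: Campaign Red 90/182 = 49.5%, the carousel ad 147/375 = 39.2% → Campaign Red
Overall: Campaign Red 318/764 = 41.6%, the carousel ad 492/1006 = 48.9% → the carousel ad
Campaign Red wins each device group but the carousel ad wins overall — the comparison reverses. Campaign Red's impressions skew toward desktop, which has a lower base rate.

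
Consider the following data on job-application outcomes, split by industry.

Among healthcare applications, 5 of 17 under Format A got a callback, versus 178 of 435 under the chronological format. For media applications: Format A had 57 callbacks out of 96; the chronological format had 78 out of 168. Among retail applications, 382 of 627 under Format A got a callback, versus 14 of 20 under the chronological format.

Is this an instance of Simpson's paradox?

No

Healthcare: Format A 5/17 = 29.4%, the chronological format 178/435 = 40.9% → the chronological format
Media: Format A 57/96 = 59.4%, the chronological format 78/168 = 46.4% → Format A
Retail: Format A 382/627 = 60.9%, the chronological format 14/20 = 70.0% → the chronological format
Overall: Format A 444/740 = 60.0%, the chronological format 270/623 = 43.3% → Format A
Neither sweeps: Format A wins 1 of 3 groups, the chronological format wins 2. Format A wins overall but not every group — no Simpson reversal.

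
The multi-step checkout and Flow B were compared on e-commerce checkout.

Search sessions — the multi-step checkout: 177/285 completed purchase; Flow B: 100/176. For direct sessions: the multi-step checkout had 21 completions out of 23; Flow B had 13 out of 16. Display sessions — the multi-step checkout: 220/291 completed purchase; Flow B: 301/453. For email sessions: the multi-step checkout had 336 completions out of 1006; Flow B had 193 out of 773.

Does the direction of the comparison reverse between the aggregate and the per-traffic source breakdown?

No

Search: the multi-step checkout 177/285 = 62.1%, Flow B 100/176 = 56.8% → the multi-step checkout
Direct: the multi-step checkout 21/23 = 91.3%, Flow B 13/16 = 81.2% → the multi-step checkout
Display: the multi-step checkout 220/291 = 75.6%, Flow B 301/453 = 66.4% → the multi-step checkout
Email: the multi-step checkout 336/1006 = 33.4%, Flow B 193/773 = 25.0% → the multi-step checkout
Overall: the multi-step checkout 754/1605 = 47.0%, Flow B 607/1418 = 42.8% → the multi-step checkout
The multi-step checkout wins overall and in every traffic group — no reversal.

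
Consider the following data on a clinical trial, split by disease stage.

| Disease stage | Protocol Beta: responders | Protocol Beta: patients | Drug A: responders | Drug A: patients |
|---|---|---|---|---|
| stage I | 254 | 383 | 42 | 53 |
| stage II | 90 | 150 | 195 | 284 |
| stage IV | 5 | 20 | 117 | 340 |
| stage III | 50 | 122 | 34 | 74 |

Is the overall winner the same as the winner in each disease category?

No

Stage I: Protocol Beta 254/383 = 66.3%, Drug A 42/53 = 79.2% → Drug A
Stage II: Protocol Beta 90/150 = 60.0%, Drug A 195/284 = 68.7% → Drug A
Stage IV: Protocol Beta 5/20 = 25.0%, Drug A 117/340 = 34.4% → Drug A
Stage III: Protocol Beta 50/122 = 41.0%, Drug A 34/74 = 45.9% → Drug A
Overall: Protocol Beta 399/675 = 59.1%, Drug A 388/751 = 51.7% → Protocol Beta
Drug A wins each disease group but Protocol Beta wins overall — the comparison reverses. Drug A's patients skew toward stage IV, which has a lower base rate.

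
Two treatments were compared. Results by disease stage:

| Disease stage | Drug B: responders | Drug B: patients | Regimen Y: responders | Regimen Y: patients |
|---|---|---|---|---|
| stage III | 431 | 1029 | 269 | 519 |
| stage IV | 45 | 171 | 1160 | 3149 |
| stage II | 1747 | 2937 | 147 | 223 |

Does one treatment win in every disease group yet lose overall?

Yes

Stage III: Drug B 431/1029 = 41.9%, Regimen Y 269/519 = 51.8% → Regimen Y
Stage IV: Drug B 45/171 = 26.3%, Regimen Y 1160/3149 = 36.8% → Regimen Y
Stage II: Drug B 1747/2937 = 59.5%, Regimen Y 147/223 = 65.9% → Regimen Y
Overall: Drug B 2223/4137 = 53.7%, Regimen Y 1576/3891 = 40.5% → Drug B
Regimen Y wins each disease group but Drug B wins overall — the comparison reverses. Regimen Y's patients skew toward stage IV, which has a lower base rate.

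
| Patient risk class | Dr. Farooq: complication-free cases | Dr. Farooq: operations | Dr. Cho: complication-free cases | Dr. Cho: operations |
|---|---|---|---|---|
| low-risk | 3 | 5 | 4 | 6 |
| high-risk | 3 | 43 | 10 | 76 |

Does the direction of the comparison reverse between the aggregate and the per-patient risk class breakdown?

No

Low-risk: Dr. Farooq 3/5 = 60.0%, Dr. Cho 4/6 = 66.7% → Dr. Cho
High-risk: Dr. Farooq 3/43 = 7.0%, Dr. Cho 10/76 = 13.2% → Dr. Cho
Overall: Dr. Farooq 6/48 = 12.5%, Dr. Cho 14/82 = 17.1% → Dr. Cho
Dr. Cho wins overall and in every patient risk group — no reversal.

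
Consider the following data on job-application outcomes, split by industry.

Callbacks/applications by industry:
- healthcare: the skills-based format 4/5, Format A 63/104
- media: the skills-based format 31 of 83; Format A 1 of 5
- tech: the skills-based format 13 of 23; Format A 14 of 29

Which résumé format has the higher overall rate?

Healthcare: the skills-based format 4/5 = 80.0%, Format A 63/104 = 60.6% → the skills-based format
Media: the skills-based format 31/83 = 37.3%, Format A 1/5 = 20.0% → the skills-based format
Tech: the skills-based format 13/23 = 56.5%, Format A 14/29 = 48.3% → the skills-based format
Overall: the skills-based format 48/111 = 43.2%, Format A 78/138 = 56.5% → Format A
(The skills-based format wins every industry group but Format A wins overall — the skills-based format's applications skew toward the low-rate media group.)

Format A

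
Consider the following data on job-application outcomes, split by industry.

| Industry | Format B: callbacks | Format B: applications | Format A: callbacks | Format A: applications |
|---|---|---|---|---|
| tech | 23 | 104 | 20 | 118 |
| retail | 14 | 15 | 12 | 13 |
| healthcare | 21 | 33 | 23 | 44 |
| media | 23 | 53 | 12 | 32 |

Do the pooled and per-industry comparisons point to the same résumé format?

Tech: Format B 23/104 = 22.1%, Format A 20/118 = 16.9% → Format B
Retail: Format B 14/15 = 93.3%, Format A 12/13 = 92.3% → Format B
Healthcare: Format B 21/33 = 63.6%, Format A 23/44 = 52.3% → Format B
Media: Format B 23/53 = 43.4%, Format A 12/32 = 37.5% → Format B
Overall: Format B 81/205 = 39.5%, Format A 67/207 = 32.4% → Format B
Format B wins overall and in every industry group — no reversal.

Yes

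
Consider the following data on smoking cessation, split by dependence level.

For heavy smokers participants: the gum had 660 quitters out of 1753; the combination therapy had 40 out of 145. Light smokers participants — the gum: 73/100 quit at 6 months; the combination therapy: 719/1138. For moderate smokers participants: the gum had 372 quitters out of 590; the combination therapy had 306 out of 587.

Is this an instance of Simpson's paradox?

Yes

Heavy smokers: the gum 660/1753 = 37.6%, the combination therapy 40/145 = 27.6% → the gum
Light smokers: the gum 73/100 = 73.0%, the combination therapy 719/1138 = 63.2% → the gum
Moderate smokers: the gum 372/590 = 63.1%, the combination therapy 306/587 = 52.1% → the gum
Overall: the gum 1105/2443 = 45.2%, the combination therapy 1065/1870 = 57.0% → the combination therapy
The gum wins each dependence group but the combination therapy wins overall — the comparison reverses. The gum's participants skew toward heavy smokers, which has a lower base rate.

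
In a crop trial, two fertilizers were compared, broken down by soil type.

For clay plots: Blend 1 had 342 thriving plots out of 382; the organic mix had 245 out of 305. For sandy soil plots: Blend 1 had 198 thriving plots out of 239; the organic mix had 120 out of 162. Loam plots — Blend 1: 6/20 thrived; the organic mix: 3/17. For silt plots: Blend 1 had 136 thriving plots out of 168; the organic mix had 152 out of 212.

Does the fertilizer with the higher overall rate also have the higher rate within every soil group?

Clay: Blend 1 342/382 = 89.5%, the organic mix 245/305 = 80.3% → Blend 1
Sandy soil: Blend 1 198/239 = 82.8%, the organic mix 120/162 = 74.1% → Blend 1
Loam: Blend 1 6/20 = 30.0%, the organic mix 3/17 = 17.6% → Blend 1
Silt: Blend 1 136/168 = 81.0%, the organic mix 152/212 = 71.7% → Blend 1
Overall: Blend 1 682/809 = 84.3%, the organic mix 520/696 = 74.7% → Blend 1
Blend 1 wins overall and in every soil group — no reversal.

Yes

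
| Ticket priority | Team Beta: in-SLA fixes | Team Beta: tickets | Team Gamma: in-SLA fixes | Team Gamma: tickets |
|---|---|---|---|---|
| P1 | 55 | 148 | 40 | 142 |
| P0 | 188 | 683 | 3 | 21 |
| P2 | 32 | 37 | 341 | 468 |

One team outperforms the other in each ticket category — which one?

P1: Team Beta 55/148 = 37.2%, Team Gamma 40/142 = 28.2% → Team Beta
P0: Team Beta 188/683 = 27.5%, Team Gamma 3/21 = 14.3% → Team Beta
P2: Team Beta 32/37 = 86.5%, Team Gamma 341/468 = 72.9% → Team Beta
Team Beta has the higher rate in all 3 groups.

Team Beta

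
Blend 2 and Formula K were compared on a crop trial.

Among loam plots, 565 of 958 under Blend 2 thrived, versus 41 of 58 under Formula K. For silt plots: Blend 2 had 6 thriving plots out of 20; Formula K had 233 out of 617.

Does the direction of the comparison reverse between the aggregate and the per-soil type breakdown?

Yes

Loam: Blend 2 565/958 = 59.0%, Formula K 41/58 = 70.7% → Formula K
Silt: Blend 2 6/20 = 30.0%, Formula K 233/617 = 37.8% → Formula K
Overall: Blend 2 571/978 = 58.4%, Formula K 274/675 = 40.6% → Blend 2
Formula K wins each soil group but Blend 2 wins overall — the comparison reverses. Formula K's plots skew toward silt, which has a lower base rate.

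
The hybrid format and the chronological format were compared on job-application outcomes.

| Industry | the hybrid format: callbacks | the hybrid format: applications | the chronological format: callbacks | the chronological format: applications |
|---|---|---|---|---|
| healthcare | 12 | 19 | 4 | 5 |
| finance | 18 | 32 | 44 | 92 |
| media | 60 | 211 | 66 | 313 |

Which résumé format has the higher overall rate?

Healthcare: the hybrid format 12/19 = 63.2%, the chronological format 4/5 = 80.0% → the chronological format
Finance: the hybrid format 18/32 = 56.2%, the chronological format 44/92 = 47.8% → the hybrid format
Media: the hybrid format 60/211 = 28.4%, the chronological format 66/313 = 21.1% → the hybrid format
Overall: the hybrid format 90/262 = 34.4%, the chronological format 114/410 = 27.8% → the hybrid format
(Neither sweeps every industry group, but the hybrid format has the higher pooled rate.)

the hybrid format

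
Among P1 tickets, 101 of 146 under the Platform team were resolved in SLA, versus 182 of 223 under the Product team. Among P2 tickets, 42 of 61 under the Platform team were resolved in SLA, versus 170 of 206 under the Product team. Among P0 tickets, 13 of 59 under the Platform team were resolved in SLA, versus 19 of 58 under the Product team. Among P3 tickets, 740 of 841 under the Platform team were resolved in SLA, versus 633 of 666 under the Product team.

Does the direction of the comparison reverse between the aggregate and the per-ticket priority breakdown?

P1: the Platform team 101/146 = 69.2%, the Product team 182/223 = 81.6% → the Product team
P2: the Platform team 42/61 = 68.9%, the Product team 170/206 = 82.5% → the Product team
P0: the Platform team 13/59 = 22.0%, the Product team 19/58 = 32.8% → the Product team
P3: the Platform team 740/841 = 88.0%, the Product team 633/666 = 95.0% → the Product team
Overall: the Platform team 896/1107 = 80.9%, the Product team 1004/1153 = 87.1% → the Product team
The Product team wins overall and in every ticket group — no reversal.

No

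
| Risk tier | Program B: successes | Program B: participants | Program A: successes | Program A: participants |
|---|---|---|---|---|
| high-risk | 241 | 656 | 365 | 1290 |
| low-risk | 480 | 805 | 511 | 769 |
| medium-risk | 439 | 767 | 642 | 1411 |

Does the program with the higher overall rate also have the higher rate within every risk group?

High-risk: Program B 241/656 = 36.7%, Program A 365/1290 = 28.3% → Program B
Low-risk: Program B 480/805 = 59.6%, Program A 511/769 = 66.4% → Program A
Medium-risk: Program B 439/767 = 57.2%, Program A 642/1411 = 45.5% → Program B
Overall: Program B 1160/2228 = 52.1%, Program A 1518/3470 = 43.7% → Program B
Neither sweeps: Program B wins 2 of 3 groups, Program A wins 1. Program B wins overall but not every group — no Simpson reversal.

No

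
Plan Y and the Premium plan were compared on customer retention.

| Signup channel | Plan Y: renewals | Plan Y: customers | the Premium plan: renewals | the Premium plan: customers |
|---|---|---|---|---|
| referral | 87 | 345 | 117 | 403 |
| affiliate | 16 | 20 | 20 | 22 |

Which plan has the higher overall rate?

Referral: Plan Y 87/345 = 25.2%, the Premium plan 117/403 = 29.0% → the Premium plan
Affiliate: Plan Y 16/20 = 80.0%, the Premium plan 20/22 = 90.9% → the Premium plan
Overall: Plan Y 103/365 = 28.2%, the Premium plan 137/425 = 32.2% → the Premium plan

the Premium plan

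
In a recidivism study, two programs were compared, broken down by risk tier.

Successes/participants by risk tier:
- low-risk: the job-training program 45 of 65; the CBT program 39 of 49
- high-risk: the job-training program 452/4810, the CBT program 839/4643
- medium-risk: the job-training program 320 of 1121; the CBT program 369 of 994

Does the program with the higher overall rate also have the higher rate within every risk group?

Low-risk: the job-training program 45/65 = 69.2%, the CBT program 39/49 = 79.6% → the CBT program
High-risk: the job-training program 452/4810 = 9.4%, the CBT program 839/4643 = 18.1% → the CBT program
Medium-risk: the job-training program 320/1121 = 28.5%, the CBT program 369/994 = 37.1% → the CBT program
Overall: the job-training program 817/5996 = 13.6%, the CBT program 1247/5686 = 21.9% → the CBT program
The CBT program wins overall and in every risk group — no reversal.

Yes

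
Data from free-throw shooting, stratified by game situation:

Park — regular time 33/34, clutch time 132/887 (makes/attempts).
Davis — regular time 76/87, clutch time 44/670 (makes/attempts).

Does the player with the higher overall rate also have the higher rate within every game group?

Yes

Regular time: Park 33/34 = 97.1%, Davis 76/87 = 87.4% → Park
Clutch time: Park 132/887 = 14.9%, Davis 44/670 = 6.6% → Park
Overall: Park 165/921 = 17.9%, Davis 120/757 = 15.9% → Park
Park wins overall and in every game group — no reversal.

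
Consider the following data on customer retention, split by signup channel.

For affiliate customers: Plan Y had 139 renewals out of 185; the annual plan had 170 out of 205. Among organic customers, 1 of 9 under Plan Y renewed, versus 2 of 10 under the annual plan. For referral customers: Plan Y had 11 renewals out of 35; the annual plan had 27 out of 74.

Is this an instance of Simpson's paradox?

No

Affiliate: Plan Y 139/185 = 75.1%, the annual plan 170/205 = 82.9% → the annual plan
Organic: Plan Y 1/9 = 11.1%, the annual plan 2/10 = 20.0% → the annual plan
Referral: Plan Y 11/35 = 31.4%, the annual plan 27/74 = 36.5% → the annual plan
Overall: Plan Y 151/229 = 65.9%, the annual plan 199/289 = 68.9% → the annual plan
The annual plan wins overall and in every signup group — no reversal.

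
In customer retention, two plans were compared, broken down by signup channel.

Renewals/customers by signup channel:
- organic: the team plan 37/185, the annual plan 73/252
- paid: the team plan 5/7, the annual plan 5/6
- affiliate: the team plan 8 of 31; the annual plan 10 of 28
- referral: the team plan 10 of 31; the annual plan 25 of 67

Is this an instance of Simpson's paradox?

Organic: the team plan 37/185 = 20.0%, the annual plan 73/252 = 29.0% → the annual plan
Paid: the team plan 5/7 = 71.4%, the annual plan 5/6 = 83.3% → the annual plan
Affiliate: the team plan 8/31 = 25.8%, the annual plan 10/28 = 35.7% → the annual plan
Referral: the team plan 10/31 = 32.3%, the annual plan 25/67 = 37.3% → the annual plan
Overall: the team plan 60/254 = 23.6%, the annual plan 113/353 = 32.0% → the annual plan
The annual plan wins overall and in every signup group — no reversal.

No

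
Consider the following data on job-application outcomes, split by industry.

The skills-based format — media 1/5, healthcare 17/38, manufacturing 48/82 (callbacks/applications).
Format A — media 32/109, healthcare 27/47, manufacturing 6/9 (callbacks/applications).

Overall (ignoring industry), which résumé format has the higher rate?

the skills-based format

Media: the skills-based format 1/5 = 20.0%, Format A 32/109 = 29.4% → Format A
Healthcare: the skills-based format 17/38 = 44.7%, Format A 27/47 = 57.4% → Format A
Manufacturing: the skills-based format 48/82 = 58.5%, Format A 6/9 = 66.7% → Format A
Overall: the skills-based format 66/125 = 52.8%, Format A 65/165 = 39.4% → the skills-based format
(Format A wins every industry group but the skills-based format wins overall — Format A's applications skew toward the low-rate media group.)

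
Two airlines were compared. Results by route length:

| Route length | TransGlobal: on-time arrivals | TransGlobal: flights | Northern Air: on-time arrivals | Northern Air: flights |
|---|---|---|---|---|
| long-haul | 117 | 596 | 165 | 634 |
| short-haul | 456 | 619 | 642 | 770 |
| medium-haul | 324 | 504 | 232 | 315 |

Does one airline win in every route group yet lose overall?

Long-haul: TransGlobal 117/596 = 19.6%, Northern Air 165/634 = 26.0% → Northern Air
Short-haul: TransGlobal 456/619 = 73.7%, Northern Air 642/770 = 83.4% → Northern Air
Medium-haul: TransGlobal 324/504 = 64.3%, Northern Air 232/315 = 73.7% → Northern Air
Overall: TransGlobal 897/1719 = 52.2%, Northern Air 1039/1719 = 60.4% → Northern Air
Northern Air wins overall and in every route group — no reversal.

No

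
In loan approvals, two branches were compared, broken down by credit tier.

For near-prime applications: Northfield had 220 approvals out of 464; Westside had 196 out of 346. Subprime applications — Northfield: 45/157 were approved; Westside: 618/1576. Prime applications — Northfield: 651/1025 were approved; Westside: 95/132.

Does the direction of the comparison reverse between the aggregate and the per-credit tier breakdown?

Yes

Near-prime: Northfield 220/464 = 47.4%, Westside 196/346 = 56.6% → Westside
Subprime: Northfield 45/157 = 28.7%, Westside 618/1576 = 39.2% → Westside
Prime: Northfield 651/1025 = 63.5%, Westside 95/132 = 72.0% → Westside
Overall: Northfield 916/1646 = 55.7%, Westside 909/2054 = 44.3% → Northfield
Westside wins each credit group but Northfield wins overall — the comparison reverses. Westside's applications skew toward subprime, which has a lower base rate.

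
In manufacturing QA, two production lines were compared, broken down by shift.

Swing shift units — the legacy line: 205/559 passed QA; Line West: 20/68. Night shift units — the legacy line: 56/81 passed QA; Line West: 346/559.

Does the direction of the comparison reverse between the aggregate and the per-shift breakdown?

Yes

Swing shift: the legacy line 205/559 = 36.7%, Line West 20/68 = 29.4% → the legacy line
Night shift: the legacy line 56/81 = 69.1%, Line West 346/559 = 61.9% → the legacy line
Overall: the legacy line 261/640 = 40.8%, Line West 366/627 = 58.4% → Line West
The legacy line wins each shift group but Line West wins overall — the comparison reverses. The legacy line's units skew toward swing shift, which has a lower base rate.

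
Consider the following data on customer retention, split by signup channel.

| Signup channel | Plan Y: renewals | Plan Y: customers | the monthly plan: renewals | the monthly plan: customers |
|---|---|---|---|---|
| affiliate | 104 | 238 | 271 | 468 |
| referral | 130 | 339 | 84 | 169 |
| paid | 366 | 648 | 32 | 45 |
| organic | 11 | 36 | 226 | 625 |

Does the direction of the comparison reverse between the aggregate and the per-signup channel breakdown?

Affiliate: Plan Y 104/238 = 43.7%, the monthly plan 271/468 = 57.9% → the monthly plan
Referral: Plan Y 130/339 = 38.3%, the monthly plan 84/169 = 49.7% → the monthly plan
Paid: Plan Y 366/648 = 56.5%, the monthly plan 32/45 = 71.1% → the monthly plan
Organic: Plan Y 11/36 = 30.6%, the monthly plan 226/625 = 36.2% → the monthly plan
Overall: Plan Y 611/1261 = 48.5%, the monthly plan 613/1307 = 46.9% → Plan Y
The monthly plan wins each signup group but Plan Y wins overall — the comparison reverses. The monthly plan's customers skew toward organic, which has a lower base rate.

Yes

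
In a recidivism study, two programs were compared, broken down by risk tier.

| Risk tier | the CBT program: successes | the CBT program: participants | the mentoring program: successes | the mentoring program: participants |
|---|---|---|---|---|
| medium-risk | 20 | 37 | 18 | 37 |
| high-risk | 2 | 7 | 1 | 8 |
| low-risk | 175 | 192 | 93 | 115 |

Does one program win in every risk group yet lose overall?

No

Medium-risk: the CBT program 20/37 = 54.1%, the mentoring program 18/37 = 48.6% → the CBT program
High-risk: the CBT program 2/7 = 28.6%, the mentoring program 1/8 = 12.5% → the CBT program
Low-risk: the CBT program 175/192 = 91.1%, the mentoring program 93/115 = 80.9% → the CBT program
Overall: the CBT program 197/236 = 83.5%, the mentoring program 112/160 = 70.0% → the CBT program
The CBT program wins overall and in every risk group — no reversal.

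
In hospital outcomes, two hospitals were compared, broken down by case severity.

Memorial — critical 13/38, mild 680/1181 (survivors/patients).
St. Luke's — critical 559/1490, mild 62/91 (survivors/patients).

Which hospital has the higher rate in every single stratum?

Critical: Memorial 13/38 = 34.2%, St. Luke's 559/1490 = 37.5% → St. Luke's
Mild: Memorial 680/1181 = 57.6%, St. Luke's 62/91 = 68.1% → St. Luke's
St. Luke's has the higher rate in both groups.

St. Luke's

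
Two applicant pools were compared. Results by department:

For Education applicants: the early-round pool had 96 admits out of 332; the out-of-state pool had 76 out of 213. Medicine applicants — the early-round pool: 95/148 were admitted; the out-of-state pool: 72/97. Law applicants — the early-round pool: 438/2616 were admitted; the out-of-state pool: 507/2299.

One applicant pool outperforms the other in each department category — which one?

the out-of-state pool

Education: the early-round pool 96/332 = 28.9%, the out-of-state pool 76/213 = 35.7% → the out-of-state pool
Medicine: the early-round pool 95/148 = 64.2%, the out-of-state pool 72/97 = 74.2% → the out-of-state pool
Law: the early-round pool 438/2616 = 16.7%, the out-of-state pool 507/2299 = 22.1% → the out-of-state pool
The out-of-state pool has the higher rate in all 3 groups.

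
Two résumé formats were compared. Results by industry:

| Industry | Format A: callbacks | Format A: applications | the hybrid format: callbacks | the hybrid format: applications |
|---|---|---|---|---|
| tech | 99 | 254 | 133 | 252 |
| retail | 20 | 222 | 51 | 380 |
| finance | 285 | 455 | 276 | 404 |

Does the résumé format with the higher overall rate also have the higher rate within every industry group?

Yes

Tech: Format A 99/254 = 39.0%, the hybrid format 133/252 = 52.8% → the hybrid format
Retail: Format A 20/222 = 9.0%, the hybrid format 51/380 = 13.4% → the hybrid format
Finance: Format A 285/455 = 62.6%, the hybrid format 276/404 = 68.3% → the hybrid format
Overall: Format A 404/931 = 43.4%, the hybrid format 460/1036 = 44.4% → the hybrid format
The hybrid format wins overall and in every industry group — no reversal.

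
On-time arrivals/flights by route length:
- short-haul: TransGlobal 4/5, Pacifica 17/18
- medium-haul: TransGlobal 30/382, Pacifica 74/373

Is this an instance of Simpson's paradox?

Short-haul: TransGlobal 4/5 = 80.0%, Pacifica 17/18 = 94.4% → Pacifica
Medium-haul: TransGlobal 30/382 = 7.9%, Pacifica 74/373 = 19.8% → Pacifica
Overall: TransGlobal 34/387 = 8.8%, Pacifica 91/391 = 23.3% → Pacifica
Pacifica wins overall and in every route group — no reversal.

No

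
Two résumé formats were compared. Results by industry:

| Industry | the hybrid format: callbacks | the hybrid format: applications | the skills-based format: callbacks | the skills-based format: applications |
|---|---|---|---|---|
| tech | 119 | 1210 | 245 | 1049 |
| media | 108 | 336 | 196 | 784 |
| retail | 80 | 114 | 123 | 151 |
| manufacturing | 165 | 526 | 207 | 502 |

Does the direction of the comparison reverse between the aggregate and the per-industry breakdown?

Tech: the hybrid format 119/1210 = 9.8%, the skills-based format 245/1049 = 23.4% → the skills-based format
Media: the hybrid format 108/336 = 32.1%, the skills-based format 196/784 = 25.0% → the hybrid format
Retail: the hybrid format 80/114 = 70.2%, the skills-based format 123/151 = 81.5% → the skills-based format
Manufacturing: the hybrid format 165/526 = 31.4%, the skills-based format 207/502 = 41.2% → the skills-based format
Overall: the hybrid format 472/2186 = 21.6%, the skills-based format 771/2486 = 31.0% → the skills-based format
Neither sweeps: the hybrid format wins 1 of 4 groups, the skills-based format wins 3. The skills-based format wins overall but not every group — no Simpson reversal.

No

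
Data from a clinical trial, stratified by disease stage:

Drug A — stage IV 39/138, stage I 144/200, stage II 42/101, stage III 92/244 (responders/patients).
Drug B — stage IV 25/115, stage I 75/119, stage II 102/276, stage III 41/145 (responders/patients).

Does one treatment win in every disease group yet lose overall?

No

Stage IV: Drug A 39/138 = 28.3%, Drug B 25/115 = 21.7% → Drug A
Stage I: Drug A 144/200 = 72.0%, Drug B 75/119 = 63.0% → Drug A
Stage II: Drug A 42/101 = 41.6%, Drug B 102/276 = 37.0% → Drug A
Stage III: Drug A 92/244 = 37.7%, Drug B 41/145 = 28.3% → Drug A
Overall: Drug A 317/683 = 46.4%, Drug B 243/655 = 37.1% → Drug A
Drug A wins overall and in every disease group — no reversal.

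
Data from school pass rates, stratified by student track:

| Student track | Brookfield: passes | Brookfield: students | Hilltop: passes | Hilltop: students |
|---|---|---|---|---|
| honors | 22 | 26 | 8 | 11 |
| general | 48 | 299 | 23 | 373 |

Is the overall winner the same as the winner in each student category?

Honors: Brookfield 22/26 = 84.6%, Hilltop 8/11 = 72.7% → Brookfield
General: Brookfield 48/299 = 16.1%, Hilltop 23/373 = 6.2% → Brookfield
Overall: Brookfield 70/325 = 21.5%, Hilltop 31/384 = 8.1% → Brookfield
Brookfield wins overall and in every student group — no reversal.

Yes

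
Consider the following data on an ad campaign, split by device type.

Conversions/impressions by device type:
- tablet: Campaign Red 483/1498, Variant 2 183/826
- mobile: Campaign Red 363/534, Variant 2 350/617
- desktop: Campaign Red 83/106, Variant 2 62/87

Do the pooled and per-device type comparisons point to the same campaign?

Tablet: Campaign Red 483/1498 = 32.2%, Variant 2 183/826 = 22.2% → Campaign Red
Mobile: Campaign Red 363/534 = 68.0%, Variant 2 350/617 = 56.7% → Campaign Red
Desktop: Campaign Red 83/106 = 78.3%, Variant 2 62/87 = 71.3% → Campaign Red
Overall: Campaign Red 929/2138 = 43.5%, Variant 2 595/1530 = 38.9% → Campaign Red
Campaign Red wins overall and in every device group — no reversal.

Yes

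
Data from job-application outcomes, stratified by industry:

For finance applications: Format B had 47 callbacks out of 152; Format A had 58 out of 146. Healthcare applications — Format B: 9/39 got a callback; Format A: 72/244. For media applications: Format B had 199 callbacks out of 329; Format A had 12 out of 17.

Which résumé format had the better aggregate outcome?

Finance: Format B 47/152 = 30.9%, Format A 58/146 = 39.7% → Format A
Healthcare: Format B 9/39 = 23.1%, Format A 72/244 = 29.5% → Format A
Media: Format B 199/329 = 60.5%, Format A 12/17 = 70.6% → Format A
Overall: Format B 255/520 = 49.0%, Format A 142/407 = 34.9% → Format B
(Format A wins every industry group but Format B wins overall — Format A's applications skew toward the low-rate healthcare group.)

Format B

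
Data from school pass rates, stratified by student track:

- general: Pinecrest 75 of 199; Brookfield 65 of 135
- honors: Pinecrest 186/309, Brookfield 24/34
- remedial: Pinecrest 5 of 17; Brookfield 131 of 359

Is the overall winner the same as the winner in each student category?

No

General: Pinecrest 75/199 = 37.7%, Brookfield 65/135 = 48.1% → Brookfield
Honors: Pinecrest 186/309 = 60.2%, Brookfield 24/34 = 70.6% → Brookfield
Remedial: Pinecrest 5/17 = 29.4%, Brookfield 131/359 = 36.5% → Brookfield
Overall: Pinecrest 266/525 = 50.7%, Brookfield 220/528 = 41.7% → Pinecrest
Brookfield wins each student group but Pinecrest wins overall — the comparison reverses. Brookfield's students skew toward remedial, which has a lower base rate.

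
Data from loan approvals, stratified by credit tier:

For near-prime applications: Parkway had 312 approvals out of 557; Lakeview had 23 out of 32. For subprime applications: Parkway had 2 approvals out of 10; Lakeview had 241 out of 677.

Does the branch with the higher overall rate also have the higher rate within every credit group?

No

Near-prime: Parkway 312/557 = 56.0%, Lakeview 23/32 = 71.9% → Lakeview
Subprime: Parkway 2/10 = 20.0%, Lakeview 241/677 = 35.6% → Lakeview
Overall: Parkway 314/567 = 55.4%, Lakeview 264/709 = 37.2% → Parkway
Lakeview wins each credit group but Parkway wins overall — the comparison reverses. Lakeview's applications skew toward subprime, which has a lower base rate.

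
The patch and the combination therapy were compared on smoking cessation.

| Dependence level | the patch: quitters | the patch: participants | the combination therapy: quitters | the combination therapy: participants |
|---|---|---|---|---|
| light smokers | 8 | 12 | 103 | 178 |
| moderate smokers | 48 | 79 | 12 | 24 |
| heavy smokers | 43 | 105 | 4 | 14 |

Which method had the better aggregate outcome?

Light smokers: the patch 8/12 = 66.7%, the combination therapy 103/178 = 57.9% → the patch
Moderate smokers: the patch 48/79 = 60.8%, the combination therapy 12/24 = 50.0% → the patch
Heavy smokers: the patch 43/105 = 41.0%, the combination therapy 4/14 = 28.6% → the patch
Overall: the patch 99/196 = 50.5%, the combination therapy 119/216 = 55.1% → the combination therapy
(The patch wins every dependence group but the combination therapy wins overall — the patch's participants skew toward the low-rate heavy smokers group.)

the combination therapy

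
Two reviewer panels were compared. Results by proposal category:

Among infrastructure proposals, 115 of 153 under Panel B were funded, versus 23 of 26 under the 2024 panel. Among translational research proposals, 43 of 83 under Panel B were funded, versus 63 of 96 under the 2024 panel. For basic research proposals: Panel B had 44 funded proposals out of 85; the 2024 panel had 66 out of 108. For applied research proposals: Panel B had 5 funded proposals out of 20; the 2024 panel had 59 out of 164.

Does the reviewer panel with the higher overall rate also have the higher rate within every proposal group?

No

Infrastructure: Panel B 115/153 = 75.2%, the 2024 panel 23/26 = 88.5% → the 2024 panel
Translational research: Panel B 43/83 = 51.8%, the 2024 panel 63/96 = 65.6% → the 2024 panel
Basic research: Panel B 44/85 = 51.8%, the 2024 panel 66/108 = 61.1% → the 2024 panel
Applied research: Panel B 5/20 = 25.0%, the 2024 panel 59/164 = 36.0% → the 2024 panel
Overall: Panel B 207/341 = 60.7%, the 2024 panel 211/394 = 53.6% → Panel B
The 2024 panel wins each proposal group but Panel B wins overall — the comparison reverses. The 2024 panel's proposals skew toward applied research, which has a lower base rate.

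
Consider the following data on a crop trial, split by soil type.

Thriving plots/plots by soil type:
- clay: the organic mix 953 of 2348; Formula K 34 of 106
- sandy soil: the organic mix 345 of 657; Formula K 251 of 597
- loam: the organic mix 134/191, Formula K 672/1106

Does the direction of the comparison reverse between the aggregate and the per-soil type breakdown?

Yes

Clay: the organic mix 953/2348 = 40.6%, Formula K 34/106 = 32.1% → the organic mix
Sandy soil: the organic mix 345/657 = 52.5%, Formula K 251/597 = 42.0% → the organic mix
Loam: the organic mix 134/191 = 70.2%, Formula K 672/1106 = 60.8% → the organic mix
Overall: the organic mix 1432/3196 = 44.8%, Formula K 957/1809 = 52.9% → Formula K
The organic mix wins each soil group but Formula K wins overall — the comparison reverses. The organic mix's plots skew toward clay, which has a lower base rate.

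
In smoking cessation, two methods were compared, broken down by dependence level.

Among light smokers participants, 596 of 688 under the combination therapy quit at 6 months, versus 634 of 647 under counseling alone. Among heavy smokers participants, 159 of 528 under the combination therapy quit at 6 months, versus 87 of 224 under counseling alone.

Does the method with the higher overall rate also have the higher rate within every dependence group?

Light smokers: the combination therapy 596/688 = 86.6%, counseling alone 634/647 = 98.0% → counseling alone
Heavy smokers: the combination therapy 159/528 = 30.1%, counseling alone 87/224 = 38.8% → counseling alone
Overall: the combination therapy 755/1216 = 62.1%, counseling alone 721/871 = 82.8% → counseling alone
Counseling alone wins overall and in every dependence group — no reversal.

Yes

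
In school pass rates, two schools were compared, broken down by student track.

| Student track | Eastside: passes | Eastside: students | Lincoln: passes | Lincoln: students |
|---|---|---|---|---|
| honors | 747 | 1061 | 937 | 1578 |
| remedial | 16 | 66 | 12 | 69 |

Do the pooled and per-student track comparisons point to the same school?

Yes

Honors: Eastside 747/1061 = 70.4%, Lincoln 937/1578 = 59.4% → Eastside
Remedial: Eastside 16/66 = 24.2%, Lincoln 12/69 = 17.4% → Eastside
Overall: Eastside 763/1127 = 67.7%, Lincoln 949/1647 = 57.6% → Eastside
Eastside wins overall and in every student group — no reversal.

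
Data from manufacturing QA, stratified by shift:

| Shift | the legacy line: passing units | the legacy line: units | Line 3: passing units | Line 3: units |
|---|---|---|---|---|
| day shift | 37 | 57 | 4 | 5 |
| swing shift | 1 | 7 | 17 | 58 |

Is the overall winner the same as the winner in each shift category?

Day shift: the legacy line 37/57 = 64.9%, Line 3 4/5 = 80.0% → Line 3
Swing shift: the legacy line 1/7 = 14.3%, Line 3 17/58 = 29.3% → Line 3
Overall: the legacy line 38/64 = 59.4%, Line 3 21/63 = 33.3% → the legacy line
Line 3 wins each shift group but the legacy line wins overall — the comparison reverses. Line 3's units skew toward swing shift, which has a lower base rate.

No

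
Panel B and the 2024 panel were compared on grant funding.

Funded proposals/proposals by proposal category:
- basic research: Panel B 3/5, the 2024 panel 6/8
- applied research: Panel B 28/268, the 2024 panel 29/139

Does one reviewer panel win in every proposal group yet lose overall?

Basic research: Panel B 3/5 = 60.0%, the 2024 panel 6/8 = 75.0% → the 2024 panel
Applied research: Panel B 28/268 = 10.4%, the 2024 panel 29/139 = 20.9% → the 2024 panel
Overall: Panel B 31/273 = 11.4%, the 2024 panel 35/147 = 23.8% → the 2024 panel
The 2024 panel wins overall and in every proposal group — no reversal.

No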